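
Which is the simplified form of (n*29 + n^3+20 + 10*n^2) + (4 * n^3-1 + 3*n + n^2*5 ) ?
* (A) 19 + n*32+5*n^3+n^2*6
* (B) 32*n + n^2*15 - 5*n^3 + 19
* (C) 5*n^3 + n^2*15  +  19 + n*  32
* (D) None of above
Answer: C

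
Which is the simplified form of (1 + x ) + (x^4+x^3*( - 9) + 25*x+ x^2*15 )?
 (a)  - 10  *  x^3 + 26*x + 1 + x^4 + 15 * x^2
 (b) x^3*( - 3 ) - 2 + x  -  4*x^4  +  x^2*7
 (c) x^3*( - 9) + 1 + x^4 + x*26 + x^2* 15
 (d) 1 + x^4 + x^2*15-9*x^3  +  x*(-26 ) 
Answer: c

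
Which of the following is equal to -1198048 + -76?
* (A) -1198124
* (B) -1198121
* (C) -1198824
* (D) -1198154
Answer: A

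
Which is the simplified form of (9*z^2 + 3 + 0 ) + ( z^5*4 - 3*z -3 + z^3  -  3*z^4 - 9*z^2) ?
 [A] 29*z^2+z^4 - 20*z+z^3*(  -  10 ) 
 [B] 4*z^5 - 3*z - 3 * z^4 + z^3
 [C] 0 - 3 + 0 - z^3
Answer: B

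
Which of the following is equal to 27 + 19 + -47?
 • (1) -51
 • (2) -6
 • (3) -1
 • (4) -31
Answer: 3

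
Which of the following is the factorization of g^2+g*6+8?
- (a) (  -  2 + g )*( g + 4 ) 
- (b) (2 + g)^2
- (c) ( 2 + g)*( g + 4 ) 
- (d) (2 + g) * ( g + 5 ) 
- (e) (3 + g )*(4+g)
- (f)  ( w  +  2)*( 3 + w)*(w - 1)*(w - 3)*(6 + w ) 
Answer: c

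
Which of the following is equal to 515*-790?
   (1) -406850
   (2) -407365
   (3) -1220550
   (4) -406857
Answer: 1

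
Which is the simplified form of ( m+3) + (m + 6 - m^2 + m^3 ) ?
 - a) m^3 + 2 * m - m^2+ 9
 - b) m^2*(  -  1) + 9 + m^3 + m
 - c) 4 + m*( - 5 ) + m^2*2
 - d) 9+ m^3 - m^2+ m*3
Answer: a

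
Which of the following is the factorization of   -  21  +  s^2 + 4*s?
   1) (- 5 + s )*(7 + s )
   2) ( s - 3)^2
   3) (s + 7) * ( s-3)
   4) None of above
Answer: 3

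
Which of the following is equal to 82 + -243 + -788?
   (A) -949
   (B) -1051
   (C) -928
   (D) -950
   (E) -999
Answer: A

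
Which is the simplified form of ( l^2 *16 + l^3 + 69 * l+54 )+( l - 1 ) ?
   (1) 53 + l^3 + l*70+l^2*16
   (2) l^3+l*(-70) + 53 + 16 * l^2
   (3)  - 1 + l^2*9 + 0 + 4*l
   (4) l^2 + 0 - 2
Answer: 1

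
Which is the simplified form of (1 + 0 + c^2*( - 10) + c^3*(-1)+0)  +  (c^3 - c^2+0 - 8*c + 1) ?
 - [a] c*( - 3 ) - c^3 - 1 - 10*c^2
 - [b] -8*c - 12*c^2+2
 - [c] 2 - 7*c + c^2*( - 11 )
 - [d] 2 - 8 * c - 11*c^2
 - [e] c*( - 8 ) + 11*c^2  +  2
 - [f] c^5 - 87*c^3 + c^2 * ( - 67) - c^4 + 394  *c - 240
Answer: d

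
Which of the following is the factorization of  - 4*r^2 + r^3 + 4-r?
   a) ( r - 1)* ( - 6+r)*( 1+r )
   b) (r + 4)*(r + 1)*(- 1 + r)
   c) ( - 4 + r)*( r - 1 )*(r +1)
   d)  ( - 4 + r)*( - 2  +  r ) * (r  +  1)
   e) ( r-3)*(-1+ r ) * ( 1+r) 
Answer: c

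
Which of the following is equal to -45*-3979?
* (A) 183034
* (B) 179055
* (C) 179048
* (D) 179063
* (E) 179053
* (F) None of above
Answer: B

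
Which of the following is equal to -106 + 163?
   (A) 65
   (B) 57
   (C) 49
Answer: B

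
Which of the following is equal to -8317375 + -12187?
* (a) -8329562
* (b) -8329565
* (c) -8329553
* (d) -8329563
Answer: a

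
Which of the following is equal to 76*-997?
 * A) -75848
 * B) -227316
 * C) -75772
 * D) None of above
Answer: C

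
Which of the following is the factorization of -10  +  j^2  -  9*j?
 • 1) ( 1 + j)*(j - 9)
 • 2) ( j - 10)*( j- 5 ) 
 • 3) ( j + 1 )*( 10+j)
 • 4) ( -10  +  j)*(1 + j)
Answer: 4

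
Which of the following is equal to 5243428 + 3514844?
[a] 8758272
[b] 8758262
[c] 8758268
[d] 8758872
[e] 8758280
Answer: a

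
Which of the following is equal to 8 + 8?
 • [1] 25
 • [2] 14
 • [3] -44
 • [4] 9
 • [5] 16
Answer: 5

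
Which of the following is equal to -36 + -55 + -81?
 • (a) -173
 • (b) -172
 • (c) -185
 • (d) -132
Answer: b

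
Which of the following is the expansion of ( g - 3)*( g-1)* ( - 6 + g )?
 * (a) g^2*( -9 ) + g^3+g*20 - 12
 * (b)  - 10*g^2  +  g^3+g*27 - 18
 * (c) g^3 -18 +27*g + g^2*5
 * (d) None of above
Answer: b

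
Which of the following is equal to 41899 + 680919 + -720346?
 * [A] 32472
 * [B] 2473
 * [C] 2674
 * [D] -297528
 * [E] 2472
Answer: E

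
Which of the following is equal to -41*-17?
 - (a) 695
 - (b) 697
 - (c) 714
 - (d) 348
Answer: b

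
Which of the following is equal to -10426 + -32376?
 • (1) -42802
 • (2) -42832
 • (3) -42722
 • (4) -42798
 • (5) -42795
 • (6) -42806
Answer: 1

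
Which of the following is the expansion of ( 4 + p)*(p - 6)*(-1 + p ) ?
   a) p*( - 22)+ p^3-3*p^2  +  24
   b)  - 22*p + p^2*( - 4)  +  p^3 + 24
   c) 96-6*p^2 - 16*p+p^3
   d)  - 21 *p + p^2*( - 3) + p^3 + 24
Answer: a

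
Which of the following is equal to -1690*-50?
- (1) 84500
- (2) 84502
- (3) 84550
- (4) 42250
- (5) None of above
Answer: 1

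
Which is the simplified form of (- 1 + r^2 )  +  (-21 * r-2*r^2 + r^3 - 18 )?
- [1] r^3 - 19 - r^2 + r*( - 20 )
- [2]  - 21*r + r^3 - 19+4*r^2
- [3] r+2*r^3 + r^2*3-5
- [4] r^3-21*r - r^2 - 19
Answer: 4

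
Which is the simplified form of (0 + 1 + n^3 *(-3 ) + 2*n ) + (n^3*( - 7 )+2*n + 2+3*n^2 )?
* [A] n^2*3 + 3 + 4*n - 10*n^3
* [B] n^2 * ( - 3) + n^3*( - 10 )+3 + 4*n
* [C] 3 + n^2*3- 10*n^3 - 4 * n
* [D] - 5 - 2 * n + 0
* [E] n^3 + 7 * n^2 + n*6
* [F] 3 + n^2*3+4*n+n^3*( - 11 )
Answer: A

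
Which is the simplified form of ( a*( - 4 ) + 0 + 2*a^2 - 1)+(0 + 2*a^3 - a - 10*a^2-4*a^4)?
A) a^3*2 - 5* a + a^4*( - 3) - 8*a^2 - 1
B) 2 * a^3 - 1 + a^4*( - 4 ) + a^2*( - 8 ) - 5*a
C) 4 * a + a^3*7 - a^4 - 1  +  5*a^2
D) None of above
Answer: B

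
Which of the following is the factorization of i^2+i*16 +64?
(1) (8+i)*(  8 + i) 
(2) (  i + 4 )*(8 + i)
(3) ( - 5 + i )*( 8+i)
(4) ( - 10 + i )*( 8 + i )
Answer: 1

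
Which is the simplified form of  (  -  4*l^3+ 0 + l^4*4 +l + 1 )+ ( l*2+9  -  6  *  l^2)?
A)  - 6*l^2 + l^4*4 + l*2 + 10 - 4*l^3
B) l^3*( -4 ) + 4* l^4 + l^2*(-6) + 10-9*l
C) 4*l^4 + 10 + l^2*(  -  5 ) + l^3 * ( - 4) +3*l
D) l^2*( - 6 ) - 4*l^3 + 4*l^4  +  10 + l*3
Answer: D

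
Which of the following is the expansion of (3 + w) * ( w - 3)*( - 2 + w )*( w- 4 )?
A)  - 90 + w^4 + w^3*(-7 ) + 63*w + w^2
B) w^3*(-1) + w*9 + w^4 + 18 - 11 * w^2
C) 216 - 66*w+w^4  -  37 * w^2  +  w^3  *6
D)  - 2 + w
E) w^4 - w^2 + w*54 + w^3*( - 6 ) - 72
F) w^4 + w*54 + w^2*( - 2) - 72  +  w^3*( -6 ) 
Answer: E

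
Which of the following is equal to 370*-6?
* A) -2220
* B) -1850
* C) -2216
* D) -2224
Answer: A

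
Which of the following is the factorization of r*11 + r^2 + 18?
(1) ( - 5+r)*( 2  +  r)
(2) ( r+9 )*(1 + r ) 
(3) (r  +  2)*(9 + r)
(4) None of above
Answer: 3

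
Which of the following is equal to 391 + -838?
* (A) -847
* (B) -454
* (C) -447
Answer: C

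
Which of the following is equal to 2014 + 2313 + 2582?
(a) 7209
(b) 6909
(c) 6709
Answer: b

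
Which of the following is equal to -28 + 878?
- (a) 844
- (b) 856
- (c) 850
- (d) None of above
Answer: c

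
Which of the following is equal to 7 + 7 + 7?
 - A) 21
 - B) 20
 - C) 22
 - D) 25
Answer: A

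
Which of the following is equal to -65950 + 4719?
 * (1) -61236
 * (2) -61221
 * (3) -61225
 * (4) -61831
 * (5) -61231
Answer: 5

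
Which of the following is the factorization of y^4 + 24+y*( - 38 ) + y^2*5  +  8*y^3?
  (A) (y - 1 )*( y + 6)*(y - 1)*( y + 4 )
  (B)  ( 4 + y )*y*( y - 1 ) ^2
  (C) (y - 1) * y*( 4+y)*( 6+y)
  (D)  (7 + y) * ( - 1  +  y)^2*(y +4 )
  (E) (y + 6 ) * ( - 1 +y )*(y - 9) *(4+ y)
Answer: A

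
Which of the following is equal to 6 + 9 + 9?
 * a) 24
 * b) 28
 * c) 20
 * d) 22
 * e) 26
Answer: a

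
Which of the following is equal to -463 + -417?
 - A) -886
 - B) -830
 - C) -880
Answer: C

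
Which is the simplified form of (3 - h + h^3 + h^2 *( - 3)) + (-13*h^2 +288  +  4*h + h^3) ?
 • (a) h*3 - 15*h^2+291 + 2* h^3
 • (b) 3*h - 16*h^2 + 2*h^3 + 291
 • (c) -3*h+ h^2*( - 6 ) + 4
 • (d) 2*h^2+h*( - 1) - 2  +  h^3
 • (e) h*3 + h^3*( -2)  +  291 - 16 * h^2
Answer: b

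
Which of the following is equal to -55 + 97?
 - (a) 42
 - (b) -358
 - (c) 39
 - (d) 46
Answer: a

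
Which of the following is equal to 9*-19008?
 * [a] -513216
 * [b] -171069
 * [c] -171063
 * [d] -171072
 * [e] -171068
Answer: d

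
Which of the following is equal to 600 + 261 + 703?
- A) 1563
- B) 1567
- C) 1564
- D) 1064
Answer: C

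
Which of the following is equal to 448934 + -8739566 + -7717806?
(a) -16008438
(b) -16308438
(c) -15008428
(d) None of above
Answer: a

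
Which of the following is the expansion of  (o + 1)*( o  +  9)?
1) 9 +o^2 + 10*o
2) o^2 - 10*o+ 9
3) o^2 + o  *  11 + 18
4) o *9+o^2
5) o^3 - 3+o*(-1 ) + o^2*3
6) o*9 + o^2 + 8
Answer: 1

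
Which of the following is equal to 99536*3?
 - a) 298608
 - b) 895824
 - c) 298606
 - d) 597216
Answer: a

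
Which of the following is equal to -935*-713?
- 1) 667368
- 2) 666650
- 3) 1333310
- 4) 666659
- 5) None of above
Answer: 5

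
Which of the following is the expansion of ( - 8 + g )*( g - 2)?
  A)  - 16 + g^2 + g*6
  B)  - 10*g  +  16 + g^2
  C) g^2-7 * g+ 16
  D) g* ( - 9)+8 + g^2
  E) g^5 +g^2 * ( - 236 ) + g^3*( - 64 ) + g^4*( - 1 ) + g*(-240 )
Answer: B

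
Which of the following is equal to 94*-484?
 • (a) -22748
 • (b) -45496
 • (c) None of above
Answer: b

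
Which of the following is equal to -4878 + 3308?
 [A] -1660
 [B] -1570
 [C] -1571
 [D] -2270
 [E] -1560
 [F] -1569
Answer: B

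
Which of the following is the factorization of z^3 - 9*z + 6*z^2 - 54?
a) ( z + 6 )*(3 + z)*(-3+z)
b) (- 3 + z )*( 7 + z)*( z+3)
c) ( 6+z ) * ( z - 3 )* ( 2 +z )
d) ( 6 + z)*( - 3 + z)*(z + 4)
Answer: a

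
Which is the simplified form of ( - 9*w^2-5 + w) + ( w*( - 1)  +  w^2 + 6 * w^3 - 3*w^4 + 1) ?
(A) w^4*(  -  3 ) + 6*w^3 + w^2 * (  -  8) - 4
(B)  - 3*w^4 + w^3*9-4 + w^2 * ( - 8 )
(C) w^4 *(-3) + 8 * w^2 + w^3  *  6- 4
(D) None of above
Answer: A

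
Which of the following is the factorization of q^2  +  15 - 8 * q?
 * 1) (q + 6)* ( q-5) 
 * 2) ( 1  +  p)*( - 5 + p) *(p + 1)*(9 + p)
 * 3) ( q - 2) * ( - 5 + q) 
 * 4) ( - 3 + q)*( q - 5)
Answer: 4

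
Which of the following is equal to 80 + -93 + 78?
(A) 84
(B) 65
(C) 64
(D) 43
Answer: B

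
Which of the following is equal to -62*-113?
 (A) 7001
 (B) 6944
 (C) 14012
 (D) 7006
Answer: D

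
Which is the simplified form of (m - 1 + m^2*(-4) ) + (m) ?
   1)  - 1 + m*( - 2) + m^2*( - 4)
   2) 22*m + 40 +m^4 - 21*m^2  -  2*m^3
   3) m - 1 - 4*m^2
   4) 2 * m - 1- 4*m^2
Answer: 4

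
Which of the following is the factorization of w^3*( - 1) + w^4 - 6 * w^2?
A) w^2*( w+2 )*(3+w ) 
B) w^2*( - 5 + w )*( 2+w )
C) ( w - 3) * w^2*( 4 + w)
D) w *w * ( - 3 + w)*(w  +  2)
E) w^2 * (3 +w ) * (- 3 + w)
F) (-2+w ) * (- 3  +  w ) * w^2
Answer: D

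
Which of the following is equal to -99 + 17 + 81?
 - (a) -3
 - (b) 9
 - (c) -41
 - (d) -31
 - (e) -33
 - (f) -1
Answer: f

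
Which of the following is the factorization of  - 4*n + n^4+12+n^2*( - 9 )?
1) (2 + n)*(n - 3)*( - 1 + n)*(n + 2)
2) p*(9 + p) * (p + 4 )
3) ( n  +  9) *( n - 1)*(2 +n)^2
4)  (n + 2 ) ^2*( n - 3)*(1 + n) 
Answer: 1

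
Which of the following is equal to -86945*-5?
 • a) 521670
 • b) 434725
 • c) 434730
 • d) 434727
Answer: b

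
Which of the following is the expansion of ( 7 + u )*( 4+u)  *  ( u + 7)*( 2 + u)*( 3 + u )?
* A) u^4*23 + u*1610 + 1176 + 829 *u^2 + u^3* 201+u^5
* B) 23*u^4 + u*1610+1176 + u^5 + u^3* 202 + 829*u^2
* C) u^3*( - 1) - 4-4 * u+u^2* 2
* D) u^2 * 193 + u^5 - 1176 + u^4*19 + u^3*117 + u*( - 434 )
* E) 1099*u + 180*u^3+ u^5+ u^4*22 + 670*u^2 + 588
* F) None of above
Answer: A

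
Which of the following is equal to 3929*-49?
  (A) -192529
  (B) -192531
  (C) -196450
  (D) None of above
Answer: D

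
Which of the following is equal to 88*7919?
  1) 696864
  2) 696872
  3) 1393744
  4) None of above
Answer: 2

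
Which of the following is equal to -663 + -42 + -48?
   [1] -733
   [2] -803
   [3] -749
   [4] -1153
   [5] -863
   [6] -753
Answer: 6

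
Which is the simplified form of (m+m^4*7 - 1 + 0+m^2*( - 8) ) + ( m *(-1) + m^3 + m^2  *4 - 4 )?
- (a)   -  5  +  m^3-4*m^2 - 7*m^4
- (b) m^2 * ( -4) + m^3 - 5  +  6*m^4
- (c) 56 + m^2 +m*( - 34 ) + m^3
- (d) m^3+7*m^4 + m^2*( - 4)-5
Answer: d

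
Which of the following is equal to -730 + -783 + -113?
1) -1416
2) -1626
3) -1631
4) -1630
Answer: 2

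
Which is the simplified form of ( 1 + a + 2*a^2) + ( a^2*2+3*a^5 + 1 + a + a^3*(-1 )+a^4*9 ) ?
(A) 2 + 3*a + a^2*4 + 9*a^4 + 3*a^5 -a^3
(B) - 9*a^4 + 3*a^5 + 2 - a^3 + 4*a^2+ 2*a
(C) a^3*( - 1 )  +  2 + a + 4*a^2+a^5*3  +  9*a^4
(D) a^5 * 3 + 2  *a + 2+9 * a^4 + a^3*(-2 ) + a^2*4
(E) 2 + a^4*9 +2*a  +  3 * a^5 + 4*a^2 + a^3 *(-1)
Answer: E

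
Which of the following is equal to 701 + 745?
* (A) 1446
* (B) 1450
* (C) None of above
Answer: A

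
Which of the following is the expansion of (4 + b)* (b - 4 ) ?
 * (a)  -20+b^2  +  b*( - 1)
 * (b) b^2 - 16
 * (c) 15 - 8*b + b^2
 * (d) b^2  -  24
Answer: b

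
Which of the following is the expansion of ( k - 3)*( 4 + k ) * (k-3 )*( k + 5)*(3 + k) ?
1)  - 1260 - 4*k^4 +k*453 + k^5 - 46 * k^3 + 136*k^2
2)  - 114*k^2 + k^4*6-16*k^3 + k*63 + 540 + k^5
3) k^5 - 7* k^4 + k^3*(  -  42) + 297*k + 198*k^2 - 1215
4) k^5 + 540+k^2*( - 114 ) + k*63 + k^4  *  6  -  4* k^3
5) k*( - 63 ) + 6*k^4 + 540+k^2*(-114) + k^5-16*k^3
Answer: 2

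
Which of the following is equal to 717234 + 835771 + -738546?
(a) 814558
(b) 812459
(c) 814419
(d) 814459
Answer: d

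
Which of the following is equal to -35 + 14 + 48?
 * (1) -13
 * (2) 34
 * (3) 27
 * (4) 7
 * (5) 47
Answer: 3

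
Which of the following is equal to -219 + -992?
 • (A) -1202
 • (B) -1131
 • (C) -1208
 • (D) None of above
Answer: D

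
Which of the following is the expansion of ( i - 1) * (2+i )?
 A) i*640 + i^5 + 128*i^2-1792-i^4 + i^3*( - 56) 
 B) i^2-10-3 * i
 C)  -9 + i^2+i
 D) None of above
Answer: D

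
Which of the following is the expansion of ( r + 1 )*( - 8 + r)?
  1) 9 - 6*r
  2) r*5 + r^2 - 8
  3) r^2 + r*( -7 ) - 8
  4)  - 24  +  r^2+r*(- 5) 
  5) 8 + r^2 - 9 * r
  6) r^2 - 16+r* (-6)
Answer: 3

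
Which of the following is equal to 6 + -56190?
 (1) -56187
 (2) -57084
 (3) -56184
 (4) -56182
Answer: 3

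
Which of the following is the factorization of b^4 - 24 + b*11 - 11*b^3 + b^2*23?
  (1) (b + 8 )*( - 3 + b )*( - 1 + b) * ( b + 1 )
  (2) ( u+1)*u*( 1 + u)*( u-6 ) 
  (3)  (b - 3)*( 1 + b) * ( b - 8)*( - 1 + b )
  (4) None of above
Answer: 3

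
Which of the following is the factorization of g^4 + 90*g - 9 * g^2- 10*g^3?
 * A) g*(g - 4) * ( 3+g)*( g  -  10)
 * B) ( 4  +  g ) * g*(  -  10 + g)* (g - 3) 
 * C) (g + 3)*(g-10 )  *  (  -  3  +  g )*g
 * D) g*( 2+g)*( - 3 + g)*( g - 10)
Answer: C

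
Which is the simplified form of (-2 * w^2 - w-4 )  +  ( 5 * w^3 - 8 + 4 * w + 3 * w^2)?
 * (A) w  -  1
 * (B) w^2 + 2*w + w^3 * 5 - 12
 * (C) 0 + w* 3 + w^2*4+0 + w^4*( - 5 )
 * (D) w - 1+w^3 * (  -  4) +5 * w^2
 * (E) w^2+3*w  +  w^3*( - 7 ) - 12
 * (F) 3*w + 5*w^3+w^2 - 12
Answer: F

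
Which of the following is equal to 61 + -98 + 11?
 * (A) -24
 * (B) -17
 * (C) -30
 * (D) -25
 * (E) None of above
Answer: E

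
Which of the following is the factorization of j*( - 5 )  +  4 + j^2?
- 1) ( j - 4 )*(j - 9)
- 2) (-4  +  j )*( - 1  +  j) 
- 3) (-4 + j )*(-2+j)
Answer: 2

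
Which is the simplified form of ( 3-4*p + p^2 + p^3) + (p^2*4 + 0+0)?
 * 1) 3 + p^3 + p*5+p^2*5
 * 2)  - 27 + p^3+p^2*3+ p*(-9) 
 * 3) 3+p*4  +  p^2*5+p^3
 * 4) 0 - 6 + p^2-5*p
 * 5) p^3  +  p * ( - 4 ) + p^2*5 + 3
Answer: 5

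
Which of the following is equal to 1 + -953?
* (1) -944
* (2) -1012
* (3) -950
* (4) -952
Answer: 4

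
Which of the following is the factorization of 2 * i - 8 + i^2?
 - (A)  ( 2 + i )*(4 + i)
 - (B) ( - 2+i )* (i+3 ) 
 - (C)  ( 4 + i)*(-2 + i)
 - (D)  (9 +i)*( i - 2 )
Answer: C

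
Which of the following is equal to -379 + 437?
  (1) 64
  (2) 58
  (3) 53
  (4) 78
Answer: 2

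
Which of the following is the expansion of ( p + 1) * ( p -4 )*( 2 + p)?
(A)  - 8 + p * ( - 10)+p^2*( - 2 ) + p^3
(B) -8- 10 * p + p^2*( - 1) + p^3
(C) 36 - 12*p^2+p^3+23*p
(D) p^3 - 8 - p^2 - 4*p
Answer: B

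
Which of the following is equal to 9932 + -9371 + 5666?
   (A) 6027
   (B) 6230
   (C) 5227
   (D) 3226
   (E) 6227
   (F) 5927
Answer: E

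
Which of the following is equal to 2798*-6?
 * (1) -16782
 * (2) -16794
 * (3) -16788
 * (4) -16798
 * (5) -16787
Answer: 3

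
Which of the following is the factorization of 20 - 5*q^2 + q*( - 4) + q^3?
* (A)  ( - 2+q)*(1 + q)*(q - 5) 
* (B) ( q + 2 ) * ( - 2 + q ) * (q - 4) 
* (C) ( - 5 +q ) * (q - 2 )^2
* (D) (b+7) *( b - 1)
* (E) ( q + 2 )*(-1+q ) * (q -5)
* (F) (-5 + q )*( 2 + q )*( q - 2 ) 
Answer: F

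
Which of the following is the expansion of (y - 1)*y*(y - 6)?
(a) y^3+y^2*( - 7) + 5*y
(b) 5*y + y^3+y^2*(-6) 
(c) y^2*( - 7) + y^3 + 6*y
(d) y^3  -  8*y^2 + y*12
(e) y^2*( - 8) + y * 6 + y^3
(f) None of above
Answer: c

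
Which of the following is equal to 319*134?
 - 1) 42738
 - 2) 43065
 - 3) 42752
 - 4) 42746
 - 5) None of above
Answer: 4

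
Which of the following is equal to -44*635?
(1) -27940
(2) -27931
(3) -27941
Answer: 1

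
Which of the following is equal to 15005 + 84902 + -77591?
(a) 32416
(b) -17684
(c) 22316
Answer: c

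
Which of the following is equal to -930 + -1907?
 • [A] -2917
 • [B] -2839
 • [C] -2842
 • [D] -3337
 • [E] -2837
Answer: E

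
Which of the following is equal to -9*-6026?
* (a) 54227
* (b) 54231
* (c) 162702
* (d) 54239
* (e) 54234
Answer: e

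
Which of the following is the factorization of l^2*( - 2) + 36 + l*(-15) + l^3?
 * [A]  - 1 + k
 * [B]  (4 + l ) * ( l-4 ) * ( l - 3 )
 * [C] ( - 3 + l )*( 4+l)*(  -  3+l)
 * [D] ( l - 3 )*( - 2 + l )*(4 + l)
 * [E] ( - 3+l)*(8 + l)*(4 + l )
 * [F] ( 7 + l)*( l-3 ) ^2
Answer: C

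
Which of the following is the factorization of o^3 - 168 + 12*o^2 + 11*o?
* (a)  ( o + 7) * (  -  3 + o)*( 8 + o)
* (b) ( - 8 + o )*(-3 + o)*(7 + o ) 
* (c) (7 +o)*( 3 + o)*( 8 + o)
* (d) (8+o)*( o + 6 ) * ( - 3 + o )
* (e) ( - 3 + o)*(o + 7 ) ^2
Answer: a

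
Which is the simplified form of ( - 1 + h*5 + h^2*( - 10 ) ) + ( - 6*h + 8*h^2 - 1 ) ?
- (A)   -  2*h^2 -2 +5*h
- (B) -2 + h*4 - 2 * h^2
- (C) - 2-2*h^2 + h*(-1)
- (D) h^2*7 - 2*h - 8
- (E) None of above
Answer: C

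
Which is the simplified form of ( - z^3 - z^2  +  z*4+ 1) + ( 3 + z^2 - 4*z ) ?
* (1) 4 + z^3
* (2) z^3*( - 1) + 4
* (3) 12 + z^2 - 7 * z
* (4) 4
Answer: 2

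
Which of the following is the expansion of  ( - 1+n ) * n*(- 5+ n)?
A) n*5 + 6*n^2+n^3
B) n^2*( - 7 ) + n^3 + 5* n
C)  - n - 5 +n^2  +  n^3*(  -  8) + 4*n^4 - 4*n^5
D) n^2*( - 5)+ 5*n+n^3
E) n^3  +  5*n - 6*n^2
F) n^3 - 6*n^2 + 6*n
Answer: E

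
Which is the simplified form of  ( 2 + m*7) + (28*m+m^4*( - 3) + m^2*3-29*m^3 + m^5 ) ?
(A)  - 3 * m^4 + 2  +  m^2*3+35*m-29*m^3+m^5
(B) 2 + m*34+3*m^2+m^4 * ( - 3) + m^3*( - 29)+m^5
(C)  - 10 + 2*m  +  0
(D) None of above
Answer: A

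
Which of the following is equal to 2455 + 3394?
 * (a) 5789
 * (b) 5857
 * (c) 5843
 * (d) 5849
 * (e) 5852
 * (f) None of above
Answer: d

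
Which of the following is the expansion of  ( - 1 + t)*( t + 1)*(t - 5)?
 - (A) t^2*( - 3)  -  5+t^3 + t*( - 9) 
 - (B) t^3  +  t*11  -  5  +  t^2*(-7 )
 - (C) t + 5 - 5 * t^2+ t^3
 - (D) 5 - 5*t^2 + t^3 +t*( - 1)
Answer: D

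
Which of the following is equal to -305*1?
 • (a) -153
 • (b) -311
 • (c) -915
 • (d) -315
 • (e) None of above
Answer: e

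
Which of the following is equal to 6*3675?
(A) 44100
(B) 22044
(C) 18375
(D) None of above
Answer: D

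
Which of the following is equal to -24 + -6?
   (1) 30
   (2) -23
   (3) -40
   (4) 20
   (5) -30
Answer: 5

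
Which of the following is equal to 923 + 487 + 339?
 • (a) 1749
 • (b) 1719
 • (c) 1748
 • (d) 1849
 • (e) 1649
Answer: a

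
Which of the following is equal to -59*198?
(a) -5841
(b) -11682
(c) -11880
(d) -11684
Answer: b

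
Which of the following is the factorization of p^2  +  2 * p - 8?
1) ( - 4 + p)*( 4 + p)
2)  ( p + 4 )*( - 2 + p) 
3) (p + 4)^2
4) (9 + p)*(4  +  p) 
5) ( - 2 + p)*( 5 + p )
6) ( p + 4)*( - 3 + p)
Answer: 2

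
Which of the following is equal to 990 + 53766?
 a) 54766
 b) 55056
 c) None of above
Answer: c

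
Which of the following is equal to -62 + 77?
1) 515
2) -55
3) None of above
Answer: 3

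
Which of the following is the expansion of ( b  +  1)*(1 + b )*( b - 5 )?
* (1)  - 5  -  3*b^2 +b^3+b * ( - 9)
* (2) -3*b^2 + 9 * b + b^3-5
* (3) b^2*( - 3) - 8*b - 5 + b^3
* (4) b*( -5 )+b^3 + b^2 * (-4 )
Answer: 1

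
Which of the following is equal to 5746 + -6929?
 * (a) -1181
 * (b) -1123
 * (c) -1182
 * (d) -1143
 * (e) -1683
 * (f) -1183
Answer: f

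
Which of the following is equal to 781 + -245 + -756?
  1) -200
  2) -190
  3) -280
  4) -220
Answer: 4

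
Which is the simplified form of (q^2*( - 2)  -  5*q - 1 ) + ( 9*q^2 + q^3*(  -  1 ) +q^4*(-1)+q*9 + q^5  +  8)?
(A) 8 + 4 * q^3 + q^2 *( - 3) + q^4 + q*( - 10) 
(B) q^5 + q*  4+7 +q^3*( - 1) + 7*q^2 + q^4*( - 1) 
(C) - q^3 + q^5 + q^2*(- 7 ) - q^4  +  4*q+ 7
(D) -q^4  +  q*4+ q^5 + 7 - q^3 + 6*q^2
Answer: B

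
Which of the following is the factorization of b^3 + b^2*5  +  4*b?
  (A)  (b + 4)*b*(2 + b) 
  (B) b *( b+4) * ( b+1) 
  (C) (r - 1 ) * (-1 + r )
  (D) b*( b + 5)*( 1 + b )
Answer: B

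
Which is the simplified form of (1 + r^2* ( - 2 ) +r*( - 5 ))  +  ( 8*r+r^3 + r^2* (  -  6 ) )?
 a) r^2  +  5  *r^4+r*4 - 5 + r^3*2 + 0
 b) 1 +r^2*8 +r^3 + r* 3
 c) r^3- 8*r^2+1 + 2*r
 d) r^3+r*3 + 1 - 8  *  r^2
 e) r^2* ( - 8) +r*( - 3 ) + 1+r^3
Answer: d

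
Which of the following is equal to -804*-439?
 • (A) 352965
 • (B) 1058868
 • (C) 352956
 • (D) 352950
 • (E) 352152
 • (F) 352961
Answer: C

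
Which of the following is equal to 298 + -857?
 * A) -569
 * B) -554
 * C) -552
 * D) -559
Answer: D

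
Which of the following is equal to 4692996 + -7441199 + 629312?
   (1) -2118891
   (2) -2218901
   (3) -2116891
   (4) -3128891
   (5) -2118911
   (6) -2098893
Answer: 1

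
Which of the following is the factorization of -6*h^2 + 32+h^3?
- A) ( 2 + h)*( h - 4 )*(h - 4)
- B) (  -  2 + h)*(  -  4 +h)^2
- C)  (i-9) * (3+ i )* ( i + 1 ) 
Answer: A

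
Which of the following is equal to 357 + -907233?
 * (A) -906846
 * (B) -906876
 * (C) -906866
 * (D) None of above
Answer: B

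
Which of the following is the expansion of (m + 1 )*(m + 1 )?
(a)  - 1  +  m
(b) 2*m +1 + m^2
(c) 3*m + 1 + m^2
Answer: b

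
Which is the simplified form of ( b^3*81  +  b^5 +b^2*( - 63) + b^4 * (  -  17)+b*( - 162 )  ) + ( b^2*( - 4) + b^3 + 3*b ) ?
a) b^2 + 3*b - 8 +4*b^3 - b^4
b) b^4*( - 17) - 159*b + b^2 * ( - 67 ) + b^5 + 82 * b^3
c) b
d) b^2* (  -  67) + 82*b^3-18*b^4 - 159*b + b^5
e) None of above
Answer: b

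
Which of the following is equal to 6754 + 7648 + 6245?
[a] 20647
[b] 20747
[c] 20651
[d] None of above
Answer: a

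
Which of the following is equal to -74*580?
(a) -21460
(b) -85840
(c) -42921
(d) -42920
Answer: d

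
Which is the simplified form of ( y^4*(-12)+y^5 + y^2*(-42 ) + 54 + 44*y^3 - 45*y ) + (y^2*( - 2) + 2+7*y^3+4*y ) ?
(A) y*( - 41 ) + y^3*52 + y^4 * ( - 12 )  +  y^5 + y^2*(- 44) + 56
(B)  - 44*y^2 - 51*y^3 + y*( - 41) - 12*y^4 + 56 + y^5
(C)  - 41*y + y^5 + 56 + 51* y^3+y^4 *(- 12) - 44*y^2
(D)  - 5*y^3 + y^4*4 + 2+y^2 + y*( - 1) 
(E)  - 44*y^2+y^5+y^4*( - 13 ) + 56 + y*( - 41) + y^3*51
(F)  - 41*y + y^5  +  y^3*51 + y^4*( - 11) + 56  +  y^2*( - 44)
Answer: C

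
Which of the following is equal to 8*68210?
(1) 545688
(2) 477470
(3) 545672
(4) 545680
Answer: 4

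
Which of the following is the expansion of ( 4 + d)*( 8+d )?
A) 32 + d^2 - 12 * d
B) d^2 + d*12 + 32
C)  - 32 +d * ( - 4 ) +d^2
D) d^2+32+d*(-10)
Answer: B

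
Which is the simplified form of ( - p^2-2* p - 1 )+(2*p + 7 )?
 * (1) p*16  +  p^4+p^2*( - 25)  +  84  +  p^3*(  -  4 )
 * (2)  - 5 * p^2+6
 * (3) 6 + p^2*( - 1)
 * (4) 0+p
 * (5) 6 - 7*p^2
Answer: 3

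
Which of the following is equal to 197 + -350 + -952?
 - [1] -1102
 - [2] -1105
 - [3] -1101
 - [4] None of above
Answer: 2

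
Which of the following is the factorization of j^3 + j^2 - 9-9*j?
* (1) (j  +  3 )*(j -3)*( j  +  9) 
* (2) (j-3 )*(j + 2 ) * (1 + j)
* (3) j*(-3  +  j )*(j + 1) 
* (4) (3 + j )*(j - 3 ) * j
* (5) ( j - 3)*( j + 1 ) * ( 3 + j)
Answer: 5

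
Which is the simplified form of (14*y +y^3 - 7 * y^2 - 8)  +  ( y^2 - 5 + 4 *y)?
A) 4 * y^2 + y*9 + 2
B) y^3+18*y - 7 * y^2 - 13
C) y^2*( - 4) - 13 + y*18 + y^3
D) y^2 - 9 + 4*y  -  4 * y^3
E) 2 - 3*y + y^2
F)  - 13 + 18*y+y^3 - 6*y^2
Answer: F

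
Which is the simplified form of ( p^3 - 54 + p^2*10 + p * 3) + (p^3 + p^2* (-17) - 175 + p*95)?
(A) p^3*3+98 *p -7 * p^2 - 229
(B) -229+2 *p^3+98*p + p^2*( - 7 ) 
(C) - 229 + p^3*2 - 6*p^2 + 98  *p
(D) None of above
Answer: B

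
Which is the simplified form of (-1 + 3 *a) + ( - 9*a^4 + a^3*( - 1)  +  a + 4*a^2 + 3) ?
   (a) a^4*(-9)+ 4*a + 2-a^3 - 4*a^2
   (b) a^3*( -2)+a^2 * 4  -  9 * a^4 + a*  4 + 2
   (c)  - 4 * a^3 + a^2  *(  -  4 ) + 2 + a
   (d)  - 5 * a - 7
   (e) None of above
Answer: e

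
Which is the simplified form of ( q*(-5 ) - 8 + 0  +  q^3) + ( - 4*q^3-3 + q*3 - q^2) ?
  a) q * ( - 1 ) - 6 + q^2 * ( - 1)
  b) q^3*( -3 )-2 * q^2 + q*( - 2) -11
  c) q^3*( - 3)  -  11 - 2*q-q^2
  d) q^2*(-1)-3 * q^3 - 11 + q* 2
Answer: c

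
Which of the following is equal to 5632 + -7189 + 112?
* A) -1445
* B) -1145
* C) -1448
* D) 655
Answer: A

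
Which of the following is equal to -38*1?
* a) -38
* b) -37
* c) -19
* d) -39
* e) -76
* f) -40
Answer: a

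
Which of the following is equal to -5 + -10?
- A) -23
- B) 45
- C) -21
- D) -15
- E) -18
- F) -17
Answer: D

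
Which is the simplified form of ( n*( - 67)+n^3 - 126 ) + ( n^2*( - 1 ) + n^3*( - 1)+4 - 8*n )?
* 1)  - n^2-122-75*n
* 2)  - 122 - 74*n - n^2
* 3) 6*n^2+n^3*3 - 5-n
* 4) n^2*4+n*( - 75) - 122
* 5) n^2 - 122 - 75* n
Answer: 1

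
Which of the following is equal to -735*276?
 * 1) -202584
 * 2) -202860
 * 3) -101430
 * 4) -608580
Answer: 2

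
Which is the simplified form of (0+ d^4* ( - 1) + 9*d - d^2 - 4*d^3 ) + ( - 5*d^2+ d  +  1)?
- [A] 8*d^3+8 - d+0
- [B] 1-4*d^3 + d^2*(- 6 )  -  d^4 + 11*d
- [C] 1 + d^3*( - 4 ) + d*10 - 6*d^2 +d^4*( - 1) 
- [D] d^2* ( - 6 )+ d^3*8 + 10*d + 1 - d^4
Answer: C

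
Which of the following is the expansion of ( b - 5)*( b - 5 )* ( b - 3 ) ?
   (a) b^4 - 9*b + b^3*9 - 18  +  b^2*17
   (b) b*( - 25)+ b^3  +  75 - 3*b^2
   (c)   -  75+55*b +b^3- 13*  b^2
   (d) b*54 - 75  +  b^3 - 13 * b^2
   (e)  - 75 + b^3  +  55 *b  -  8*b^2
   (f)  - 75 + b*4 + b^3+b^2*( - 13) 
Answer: c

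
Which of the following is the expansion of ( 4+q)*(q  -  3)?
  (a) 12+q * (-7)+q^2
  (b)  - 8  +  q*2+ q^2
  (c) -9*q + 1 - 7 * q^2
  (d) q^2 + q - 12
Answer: d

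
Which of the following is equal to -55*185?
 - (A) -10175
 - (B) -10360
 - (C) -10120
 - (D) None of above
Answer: A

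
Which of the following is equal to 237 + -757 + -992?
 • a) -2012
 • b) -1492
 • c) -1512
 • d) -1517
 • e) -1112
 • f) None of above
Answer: c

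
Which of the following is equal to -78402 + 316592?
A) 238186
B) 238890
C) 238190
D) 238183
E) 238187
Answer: C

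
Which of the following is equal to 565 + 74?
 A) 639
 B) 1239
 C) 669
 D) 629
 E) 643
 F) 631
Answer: A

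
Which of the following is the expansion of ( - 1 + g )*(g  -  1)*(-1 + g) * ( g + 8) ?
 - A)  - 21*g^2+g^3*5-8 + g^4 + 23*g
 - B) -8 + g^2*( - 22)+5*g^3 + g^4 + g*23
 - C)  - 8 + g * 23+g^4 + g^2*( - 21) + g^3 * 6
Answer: A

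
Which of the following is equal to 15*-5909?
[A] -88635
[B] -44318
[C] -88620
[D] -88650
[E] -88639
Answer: A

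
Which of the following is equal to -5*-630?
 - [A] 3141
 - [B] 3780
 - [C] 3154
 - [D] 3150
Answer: D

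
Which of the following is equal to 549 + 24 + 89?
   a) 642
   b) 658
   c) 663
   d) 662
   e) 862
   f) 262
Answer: d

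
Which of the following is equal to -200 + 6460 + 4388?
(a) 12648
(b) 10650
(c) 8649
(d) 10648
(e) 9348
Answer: d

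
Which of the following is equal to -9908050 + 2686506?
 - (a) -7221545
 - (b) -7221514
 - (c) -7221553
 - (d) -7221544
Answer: d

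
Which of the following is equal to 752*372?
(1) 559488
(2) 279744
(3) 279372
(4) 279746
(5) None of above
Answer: 2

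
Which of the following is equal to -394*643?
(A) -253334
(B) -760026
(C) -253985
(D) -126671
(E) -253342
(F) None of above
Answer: E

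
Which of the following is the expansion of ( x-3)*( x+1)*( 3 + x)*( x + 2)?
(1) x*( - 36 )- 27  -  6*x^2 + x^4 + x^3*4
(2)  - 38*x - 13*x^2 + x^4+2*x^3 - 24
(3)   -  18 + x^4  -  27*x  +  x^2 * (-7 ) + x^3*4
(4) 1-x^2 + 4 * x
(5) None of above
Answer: 5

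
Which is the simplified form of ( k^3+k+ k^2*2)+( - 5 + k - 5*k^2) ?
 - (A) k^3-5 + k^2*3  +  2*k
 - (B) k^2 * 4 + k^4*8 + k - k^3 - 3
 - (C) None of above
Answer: C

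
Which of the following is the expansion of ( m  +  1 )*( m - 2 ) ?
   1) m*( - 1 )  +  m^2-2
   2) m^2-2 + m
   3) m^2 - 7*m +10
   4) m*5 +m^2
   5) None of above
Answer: 1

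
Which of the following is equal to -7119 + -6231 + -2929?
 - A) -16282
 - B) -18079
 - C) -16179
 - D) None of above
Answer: D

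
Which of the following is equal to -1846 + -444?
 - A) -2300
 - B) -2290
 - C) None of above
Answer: B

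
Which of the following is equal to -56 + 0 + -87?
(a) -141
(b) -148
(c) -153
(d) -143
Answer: d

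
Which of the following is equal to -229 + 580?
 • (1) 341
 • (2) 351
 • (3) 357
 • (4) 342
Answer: 2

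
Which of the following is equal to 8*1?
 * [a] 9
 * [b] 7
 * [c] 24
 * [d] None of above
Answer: d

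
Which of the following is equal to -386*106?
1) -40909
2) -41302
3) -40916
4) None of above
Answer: 3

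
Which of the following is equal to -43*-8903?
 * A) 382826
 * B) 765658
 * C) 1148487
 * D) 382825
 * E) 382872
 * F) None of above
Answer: F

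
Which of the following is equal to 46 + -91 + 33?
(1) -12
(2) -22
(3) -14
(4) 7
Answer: 1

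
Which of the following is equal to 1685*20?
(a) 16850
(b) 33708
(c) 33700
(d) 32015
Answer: c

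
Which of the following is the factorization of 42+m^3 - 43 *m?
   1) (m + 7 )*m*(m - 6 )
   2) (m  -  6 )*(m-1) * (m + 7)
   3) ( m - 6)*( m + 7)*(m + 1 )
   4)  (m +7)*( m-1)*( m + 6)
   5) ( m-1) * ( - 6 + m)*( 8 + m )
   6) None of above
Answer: 2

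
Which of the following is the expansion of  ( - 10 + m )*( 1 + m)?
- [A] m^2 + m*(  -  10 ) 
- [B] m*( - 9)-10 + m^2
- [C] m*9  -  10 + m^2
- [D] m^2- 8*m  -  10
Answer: B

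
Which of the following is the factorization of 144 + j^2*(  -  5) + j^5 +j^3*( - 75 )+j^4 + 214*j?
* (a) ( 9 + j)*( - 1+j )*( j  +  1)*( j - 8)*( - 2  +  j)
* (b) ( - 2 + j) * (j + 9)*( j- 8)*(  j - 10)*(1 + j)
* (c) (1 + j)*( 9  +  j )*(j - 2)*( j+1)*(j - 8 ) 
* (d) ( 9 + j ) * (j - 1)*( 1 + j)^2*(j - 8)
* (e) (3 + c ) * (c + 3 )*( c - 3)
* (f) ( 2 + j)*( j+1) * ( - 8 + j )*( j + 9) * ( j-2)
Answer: c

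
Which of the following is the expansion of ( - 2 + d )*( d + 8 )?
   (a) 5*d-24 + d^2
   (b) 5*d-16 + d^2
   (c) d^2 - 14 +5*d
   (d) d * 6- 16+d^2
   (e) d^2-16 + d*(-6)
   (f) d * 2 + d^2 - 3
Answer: d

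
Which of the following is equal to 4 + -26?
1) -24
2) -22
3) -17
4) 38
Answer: 2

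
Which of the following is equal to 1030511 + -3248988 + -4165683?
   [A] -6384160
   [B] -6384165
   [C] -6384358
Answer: A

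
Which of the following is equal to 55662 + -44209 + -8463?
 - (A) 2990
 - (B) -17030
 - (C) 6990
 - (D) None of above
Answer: A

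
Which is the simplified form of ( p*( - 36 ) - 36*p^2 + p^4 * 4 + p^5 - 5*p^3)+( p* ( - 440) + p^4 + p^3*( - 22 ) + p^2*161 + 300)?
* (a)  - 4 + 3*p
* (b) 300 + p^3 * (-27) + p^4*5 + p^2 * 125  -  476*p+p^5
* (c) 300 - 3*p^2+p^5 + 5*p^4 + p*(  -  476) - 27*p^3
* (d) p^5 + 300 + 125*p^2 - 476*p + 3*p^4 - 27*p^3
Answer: b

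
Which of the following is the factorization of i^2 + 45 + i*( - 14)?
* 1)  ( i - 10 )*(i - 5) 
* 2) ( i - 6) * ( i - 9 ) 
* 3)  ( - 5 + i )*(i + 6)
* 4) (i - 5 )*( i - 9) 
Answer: 4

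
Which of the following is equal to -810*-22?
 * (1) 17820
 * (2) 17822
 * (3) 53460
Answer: 1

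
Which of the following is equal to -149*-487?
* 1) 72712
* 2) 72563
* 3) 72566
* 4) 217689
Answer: 2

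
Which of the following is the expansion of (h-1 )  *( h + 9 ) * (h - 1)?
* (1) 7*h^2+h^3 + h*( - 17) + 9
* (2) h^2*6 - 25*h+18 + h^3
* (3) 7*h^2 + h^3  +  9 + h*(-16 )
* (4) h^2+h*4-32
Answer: 1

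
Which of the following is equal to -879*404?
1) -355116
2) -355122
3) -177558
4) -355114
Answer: 1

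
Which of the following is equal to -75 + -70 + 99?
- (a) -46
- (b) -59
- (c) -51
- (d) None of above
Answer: a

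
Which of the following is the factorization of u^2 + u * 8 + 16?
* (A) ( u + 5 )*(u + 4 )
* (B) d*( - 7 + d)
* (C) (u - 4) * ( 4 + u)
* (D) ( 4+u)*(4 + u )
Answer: D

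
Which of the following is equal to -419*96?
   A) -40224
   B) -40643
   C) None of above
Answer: A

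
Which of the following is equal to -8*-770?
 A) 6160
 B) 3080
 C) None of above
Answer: A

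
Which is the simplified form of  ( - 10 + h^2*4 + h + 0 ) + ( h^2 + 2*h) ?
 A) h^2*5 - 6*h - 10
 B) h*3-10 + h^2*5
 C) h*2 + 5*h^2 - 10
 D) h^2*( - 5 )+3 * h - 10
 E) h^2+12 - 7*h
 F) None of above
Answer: B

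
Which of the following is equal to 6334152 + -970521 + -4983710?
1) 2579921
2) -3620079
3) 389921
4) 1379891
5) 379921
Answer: 5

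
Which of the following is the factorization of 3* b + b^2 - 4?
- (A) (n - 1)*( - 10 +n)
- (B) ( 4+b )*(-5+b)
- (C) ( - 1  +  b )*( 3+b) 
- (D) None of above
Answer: D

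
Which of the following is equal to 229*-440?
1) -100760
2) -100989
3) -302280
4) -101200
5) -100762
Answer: 1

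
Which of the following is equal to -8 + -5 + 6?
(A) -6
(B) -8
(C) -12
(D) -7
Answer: D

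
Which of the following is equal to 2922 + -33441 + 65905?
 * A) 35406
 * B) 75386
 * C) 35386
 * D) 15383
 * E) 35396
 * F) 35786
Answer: C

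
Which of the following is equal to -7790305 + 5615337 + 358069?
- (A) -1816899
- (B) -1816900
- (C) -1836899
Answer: A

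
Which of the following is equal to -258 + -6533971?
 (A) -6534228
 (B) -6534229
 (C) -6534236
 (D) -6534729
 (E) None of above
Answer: B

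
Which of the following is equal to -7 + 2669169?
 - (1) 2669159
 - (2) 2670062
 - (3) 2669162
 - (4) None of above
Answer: 3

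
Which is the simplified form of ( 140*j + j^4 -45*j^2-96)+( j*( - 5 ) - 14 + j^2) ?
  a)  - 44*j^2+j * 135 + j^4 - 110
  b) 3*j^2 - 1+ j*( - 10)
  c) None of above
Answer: a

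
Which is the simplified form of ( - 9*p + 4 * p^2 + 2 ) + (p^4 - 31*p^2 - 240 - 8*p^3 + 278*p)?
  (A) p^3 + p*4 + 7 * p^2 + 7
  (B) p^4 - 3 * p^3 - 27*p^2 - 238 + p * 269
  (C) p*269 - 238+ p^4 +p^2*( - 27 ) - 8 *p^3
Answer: C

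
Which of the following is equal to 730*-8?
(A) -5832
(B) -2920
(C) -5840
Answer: C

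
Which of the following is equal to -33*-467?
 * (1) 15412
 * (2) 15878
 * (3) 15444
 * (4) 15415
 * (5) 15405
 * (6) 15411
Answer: 6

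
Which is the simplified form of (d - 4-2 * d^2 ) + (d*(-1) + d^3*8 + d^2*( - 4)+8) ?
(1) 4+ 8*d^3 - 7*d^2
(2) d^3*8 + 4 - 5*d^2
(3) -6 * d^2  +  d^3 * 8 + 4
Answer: 3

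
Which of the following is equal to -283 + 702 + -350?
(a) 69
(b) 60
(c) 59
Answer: a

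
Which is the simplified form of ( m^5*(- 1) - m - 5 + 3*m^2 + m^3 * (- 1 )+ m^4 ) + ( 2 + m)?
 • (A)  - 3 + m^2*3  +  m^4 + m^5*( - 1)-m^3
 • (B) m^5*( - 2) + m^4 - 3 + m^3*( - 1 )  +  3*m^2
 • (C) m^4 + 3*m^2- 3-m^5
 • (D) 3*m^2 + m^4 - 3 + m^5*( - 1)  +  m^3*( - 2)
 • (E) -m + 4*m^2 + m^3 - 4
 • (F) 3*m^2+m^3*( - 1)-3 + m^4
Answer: A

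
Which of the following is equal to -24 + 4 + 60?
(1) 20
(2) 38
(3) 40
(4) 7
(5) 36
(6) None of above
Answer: 3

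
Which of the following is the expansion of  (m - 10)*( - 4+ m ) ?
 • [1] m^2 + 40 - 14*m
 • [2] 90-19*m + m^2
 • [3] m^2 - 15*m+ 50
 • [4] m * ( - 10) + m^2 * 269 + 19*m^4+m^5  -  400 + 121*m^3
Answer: 1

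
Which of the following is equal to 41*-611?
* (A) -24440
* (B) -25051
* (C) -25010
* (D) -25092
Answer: B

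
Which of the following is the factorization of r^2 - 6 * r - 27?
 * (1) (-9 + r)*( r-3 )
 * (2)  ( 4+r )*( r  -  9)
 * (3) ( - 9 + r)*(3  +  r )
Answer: 3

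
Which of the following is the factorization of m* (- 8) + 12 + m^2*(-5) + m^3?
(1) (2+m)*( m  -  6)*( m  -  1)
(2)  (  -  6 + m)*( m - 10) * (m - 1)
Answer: 1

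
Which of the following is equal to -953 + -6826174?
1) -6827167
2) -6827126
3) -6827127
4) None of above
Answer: 3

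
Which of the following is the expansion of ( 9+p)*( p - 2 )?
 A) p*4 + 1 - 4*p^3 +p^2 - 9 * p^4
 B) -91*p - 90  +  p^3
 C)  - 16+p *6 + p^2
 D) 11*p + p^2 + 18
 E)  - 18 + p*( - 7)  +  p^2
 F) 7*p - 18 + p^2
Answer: F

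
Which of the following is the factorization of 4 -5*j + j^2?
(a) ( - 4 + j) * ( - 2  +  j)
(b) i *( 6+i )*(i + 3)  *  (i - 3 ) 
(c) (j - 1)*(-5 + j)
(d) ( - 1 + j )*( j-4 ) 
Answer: d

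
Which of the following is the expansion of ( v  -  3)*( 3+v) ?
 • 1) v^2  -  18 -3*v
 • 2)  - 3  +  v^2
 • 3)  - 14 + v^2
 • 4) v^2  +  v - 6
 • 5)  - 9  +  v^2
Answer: 5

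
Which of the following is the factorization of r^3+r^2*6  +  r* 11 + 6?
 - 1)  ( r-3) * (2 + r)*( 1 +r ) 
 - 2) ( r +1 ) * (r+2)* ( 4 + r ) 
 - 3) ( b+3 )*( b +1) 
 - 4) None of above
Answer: 4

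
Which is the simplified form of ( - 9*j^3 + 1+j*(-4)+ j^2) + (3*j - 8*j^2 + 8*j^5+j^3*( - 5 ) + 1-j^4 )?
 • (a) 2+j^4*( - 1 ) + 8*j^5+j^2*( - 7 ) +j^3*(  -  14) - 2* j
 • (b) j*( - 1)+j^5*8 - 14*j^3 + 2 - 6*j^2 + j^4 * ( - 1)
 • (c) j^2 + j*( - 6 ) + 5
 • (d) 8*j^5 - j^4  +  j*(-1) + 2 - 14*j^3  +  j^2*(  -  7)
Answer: d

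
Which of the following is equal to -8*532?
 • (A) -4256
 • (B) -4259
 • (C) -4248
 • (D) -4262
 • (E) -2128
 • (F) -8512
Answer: A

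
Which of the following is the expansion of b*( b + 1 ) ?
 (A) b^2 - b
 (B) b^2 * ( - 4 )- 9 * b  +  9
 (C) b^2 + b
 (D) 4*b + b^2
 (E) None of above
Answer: C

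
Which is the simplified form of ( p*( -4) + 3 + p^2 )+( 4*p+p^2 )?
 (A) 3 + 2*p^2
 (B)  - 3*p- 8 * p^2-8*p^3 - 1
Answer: A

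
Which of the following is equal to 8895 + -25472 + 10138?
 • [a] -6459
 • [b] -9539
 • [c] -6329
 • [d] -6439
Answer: d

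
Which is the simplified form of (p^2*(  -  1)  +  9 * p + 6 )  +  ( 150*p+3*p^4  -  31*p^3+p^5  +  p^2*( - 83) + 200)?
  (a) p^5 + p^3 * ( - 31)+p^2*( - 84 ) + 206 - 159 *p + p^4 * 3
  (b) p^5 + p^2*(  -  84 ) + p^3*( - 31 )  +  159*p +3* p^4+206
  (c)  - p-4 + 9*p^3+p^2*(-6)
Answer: b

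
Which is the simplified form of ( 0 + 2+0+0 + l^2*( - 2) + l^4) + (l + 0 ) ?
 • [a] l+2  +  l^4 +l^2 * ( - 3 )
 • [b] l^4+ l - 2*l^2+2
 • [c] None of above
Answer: b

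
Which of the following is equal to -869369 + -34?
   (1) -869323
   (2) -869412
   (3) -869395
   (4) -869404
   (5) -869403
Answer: 5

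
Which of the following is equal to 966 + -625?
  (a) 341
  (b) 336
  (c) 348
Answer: a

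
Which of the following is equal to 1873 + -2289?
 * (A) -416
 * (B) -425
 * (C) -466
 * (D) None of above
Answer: A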